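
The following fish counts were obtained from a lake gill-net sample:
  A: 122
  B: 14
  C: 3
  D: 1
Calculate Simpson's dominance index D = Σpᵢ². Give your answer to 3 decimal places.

0.770

Total N = 122+14+3+1 = 140, so the proportions are 0.87143, 0.1, 0.02143, 0.00714 (working shown to 5 dp, full precision carried).
D = 0.87143² + 0.1² + 0.02143² + 0.00714² = 0.75939 + 0.01000 + 0.00046 + 0.00005 = 0.76990.
To 3 decimal places, D = 0.770.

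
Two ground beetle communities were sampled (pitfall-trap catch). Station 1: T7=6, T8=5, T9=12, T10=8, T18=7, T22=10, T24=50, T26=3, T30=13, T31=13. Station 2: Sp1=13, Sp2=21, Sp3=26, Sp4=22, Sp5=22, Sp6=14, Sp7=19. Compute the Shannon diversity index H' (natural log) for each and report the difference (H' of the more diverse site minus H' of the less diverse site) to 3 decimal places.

Station 1: N=127, proportions 0.047244, 0.03937, 0.094488, 0.062992, 0.055118, 0.07874, 0.393701, 0.023622, 0.102362, 0.102362, giving H' = 1.950604 (working shown to 6 dp, full precision carried).
Station 2: N=137, proportions 0.094891, 0.153285, 0.189781, 0.160584, 0.160584, 0.10219, 0.138686, giving H' = 1.920807.
Difference = |1.950604 − 1.920807| = 0.029797, i.e. 0.030 to 3 decimal places.

0.030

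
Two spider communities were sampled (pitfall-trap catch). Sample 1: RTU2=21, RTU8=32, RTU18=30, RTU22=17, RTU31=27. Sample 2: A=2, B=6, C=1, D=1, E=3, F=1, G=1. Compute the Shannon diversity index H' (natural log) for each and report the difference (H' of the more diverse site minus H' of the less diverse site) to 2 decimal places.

0.10

Sample 1: N=127, proportions 0.1654, 0.252, 0.2362, 0.1339, 0.2126, giving H' = 1.5841 (working shown to 4 dp, full precision carried).
Sample 2: N=15, proportions 0.1333, 0.4, 0.0667, 0.0667, 0.2, 0.0667, 0.0667, giving H' = 1.6792.
Difference = |1.5841 − 1.6792| = 0.0951, i.e. 0.10 to 2 decimal places.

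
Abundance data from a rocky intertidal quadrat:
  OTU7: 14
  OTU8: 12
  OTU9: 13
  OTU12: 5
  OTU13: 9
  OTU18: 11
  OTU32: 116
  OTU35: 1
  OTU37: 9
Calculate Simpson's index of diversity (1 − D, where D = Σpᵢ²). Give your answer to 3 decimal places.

0.605

Total N = 14+12+13+5+9+11+116+1+9 = 190, so the proportions are 0.07368, 0.06316, 0.06842, 0.02632, 0.04737, 0.05789, 0.61053, 0.00526, 0.04737 (working shown to 5 dp, full precision carried).
D = 0.07368² + 0.06316² + 0.06842² + 0.02632² + 0.04737² + 0.05789² + 0.61053² + 0.00526² + 0.04737² = 0.00543 + 0.00399 + 0.00468 + 0.00069 + 0.00224 + 0.00335 + 0.37274 + 0.00003 + 0.00224 = 0.39540.
So 1 − D = 0.60460, i.e. 0.605 to 3 decimal places.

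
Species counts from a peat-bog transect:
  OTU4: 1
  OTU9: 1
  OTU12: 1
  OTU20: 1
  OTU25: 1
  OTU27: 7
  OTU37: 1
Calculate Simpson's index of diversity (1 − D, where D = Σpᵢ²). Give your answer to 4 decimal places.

0.6746

Total N = 1+1+1+1+1+7+1 = 13, so the proportions are 0.076923, 0.076923, 0.076923, 0.076923, 0.076923, 0.538462, 0.076923 (working shown to 6 dp, full precision carried).
D = 0.076923² + 0.076923² + 0.076923² + 0.076923² + 0.076923² + 0.538462² + 0.076923² = 0.005917 + 0.005917 + 0.005917 + 0.005917 + 0.005917 + 0.289941 + 0.005917 = 0.325444.
So 1 − D = 0.674556, i.e. 0.6746 to 4 decimal places.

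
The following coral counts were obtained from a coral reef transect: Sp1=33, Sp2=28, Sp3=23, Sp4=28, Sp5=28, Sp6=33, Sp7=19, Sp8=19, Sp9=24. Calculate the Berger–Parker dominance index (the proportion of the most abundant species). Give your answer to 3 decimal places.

Total N = 33+28+23+28+28+33+19+19+24 = 235, so the proportions are 0.14043, 0.11915, 0.09787, 0.11915, 0.11915, 0.14043, 0.08085, 0.08085, 0.10213 (working shown to 5 dp, full precision carried).
The largest proportion is 0.14043, i.e. d = 0.140 to 3 decimal places.

0.140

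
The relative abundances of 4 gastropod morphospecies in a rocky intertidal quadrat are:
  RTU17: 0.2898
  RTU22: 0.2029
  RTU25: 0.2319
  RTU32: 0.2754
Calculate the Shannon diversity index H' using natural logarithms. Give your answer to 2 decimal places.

Each pᵢ ln pᵢ term (working shown to 4 dp, full precision carried): 0.2898×(-1.2386)=-0.3589, 0.2029×(-1.5950)=-0.3236, 0.2319×(-1.4614)=-0.3389, 0.2754×(-1.2895)=-0.3551.
Sum = -1.3766, so H' = 1.38.

1.38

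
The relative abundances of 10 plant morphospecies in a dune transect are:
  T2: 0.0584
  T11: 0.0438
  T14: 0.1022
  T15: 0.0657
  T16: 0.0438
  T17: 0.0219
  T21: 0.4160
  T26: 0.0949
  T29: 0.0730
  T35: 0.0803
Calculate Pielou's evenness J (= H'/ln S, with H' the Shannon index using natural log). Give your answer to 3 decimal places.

0.833

H' = −Σ pᵢ ln pᵢ = −((-0.16588) + (-0.13701) + (-0.23310) + (-0.17888) + (-0.13701) + (-0.08369) + (-0.36486) + (-0.22348) + (-0.19106) + (-0.20252)) = 1.91749 (working shown to 5 dp, full precision carried).
With S = 10 species, ln S = 2.30259, so J = 1.91749/2.30259 = 0.83276, i.e. 0.833 to 3 decimal places.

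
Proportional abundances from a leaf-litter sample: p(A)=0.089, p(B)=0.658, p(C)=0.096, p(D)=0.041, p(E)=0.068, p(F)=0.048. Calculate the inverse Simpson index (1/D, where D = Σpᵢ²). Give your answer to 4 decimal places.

2.1800

D = 0.089² + 0.658² + 0.096² + 0.041² + 0.068² + 0.048² = 0.0079210 + 0.4329640 + 0.0092160 + 0.0016810 + 0.0046240 + 0.0023040 = 0.4587100 (working shown to 7 dp, full precision carried).
So 1/D = 2.180027, i.e. 2.1800 to 4 decimal places.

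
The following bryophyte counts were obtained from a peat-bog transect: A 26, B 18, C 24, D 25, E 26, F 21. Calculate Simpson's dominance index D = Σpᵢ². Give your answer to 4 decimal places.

0.1693

Total N = 26+18+24+25+26+21 = 140, so the proportions are 0.185714, 0.128571, 0.171429, 0.178571, 0.185714, 0.15 (working shown to 6 dp, full precision carried).
D = 0.185714² + 0.128571² + 0.171429² + 0.178571² + 0.185714² + 0.15² = 0.034490 + 0.016531 + 0.029388 + 0.031888 + 0.034490 + 0.022500 = 0.169286.
To 4 decimal places, D = 0.1693.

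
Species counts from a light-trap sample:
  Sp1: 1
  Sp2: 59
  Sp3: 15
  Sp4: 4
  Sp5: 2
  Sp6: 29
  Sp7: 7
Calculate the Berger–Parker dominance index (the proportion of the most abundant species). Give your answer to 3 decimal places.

0.504

Total N = 1+59+15+4+2+29+7 = 117, so the proportions are 0.00855, 0.50427, 0.12821, 0.03419, 0.01709, 0.24786, 0.05983 (working shown to 5 dp, full precision carried).
The largest proportion is 0.50427, i.e. d = 0.504 to 3 decimal places.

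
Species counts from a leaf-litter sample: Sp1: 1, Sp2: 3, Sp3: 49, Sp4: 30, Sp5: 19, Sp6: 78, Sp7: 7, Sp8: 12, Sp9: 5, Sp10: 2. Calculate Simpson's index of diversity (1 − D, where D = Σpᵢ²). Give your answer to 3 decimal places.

Total N = 1+3+49+30+19+78+7+12+5+2 = 206, so the proportions are 0.00485, 0.01456, 0.23786, 0.14563, 0.09223, 0.37864, 0.03398, 0.05825, 0.02427, 0.00971 (working shown to 5 dp, full precision carried).
D = 0.00485² + 0.01456² + 0.23786² + 0.14563² + 0.09223² + 0.37864² + 0.03398² + 0.05825² + 0.02427² + 0.00971² = 0.00002 + 0.00021 + 0.05658 + 0.02121 + 0.00851 + 0.14337 + 0.00115 + 0.00339 + 0.00059 + 0.00009 = 0.23513.
So 1 − D = 0.76487, i.e. 0.765 to 3 decimal places.

0.765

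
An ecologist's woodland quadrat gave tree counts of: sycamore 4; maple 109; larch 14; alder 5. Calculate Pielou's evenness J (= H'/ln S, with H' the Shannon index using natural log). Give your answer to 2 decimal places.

Total N = 4+109+14+5 = 132, so the proportions are 0.0303, 0.8258, 0.1061, 0.0379 (working shown to 4 dp, full precision carried).
H' = −Σ pᵢ ln pᵢ = −((-0.1060) + (-0.1581) + (-0.2380) + (-0.1240)) = 0.6260.
With S = 4 species, ln S = 1.3863, so J = 0.6260/1.3863 = 0.4516, i.e. 0.45 to 2 decimal places.

0.45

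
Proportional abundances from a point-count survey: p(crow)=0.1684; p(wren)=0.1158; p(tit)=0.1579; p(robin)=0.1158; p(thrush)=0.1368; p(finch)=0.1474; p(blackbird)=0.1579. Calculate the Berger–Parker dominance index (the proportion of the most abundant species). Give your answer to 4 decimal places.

The largest proportion is 0.1684, i.e. d = 0.1684 to 4 decimal places.

0.1684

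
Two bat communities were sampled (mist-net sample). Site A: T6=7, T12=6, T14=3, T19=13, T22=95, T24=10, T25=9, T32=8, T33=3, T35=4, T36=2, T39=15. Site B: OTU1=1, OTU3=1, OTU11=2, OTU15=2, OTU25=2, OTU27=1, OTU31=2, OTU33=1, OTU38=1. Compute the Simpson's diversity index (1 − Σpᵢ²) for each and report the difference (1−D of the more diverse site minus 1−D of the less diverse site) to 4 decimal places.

0.1953

Site A: N=175, proportions 0.04, 0.034285714, 0.017142857, 0.074285714, 0.542857143, 0.057142857, 0.051428571, 0.045714286, 0.017142857, 0.022857143, 0.011428571, 0.085714286, giving 1−D = 0.680424490 (working shown to 9 dp, full precision carried).
Site B: N=13, proportions 0.076923077, 0.076923077, 0.153846154, 0.153846154, 0.153846154, 0.076923077, 0.153846154, 0.076923077, 0.076923077, giving 1−D = 0.875739645.
Difference = |0.680424490 − 0.875739645| = 0.195315155, i.e. 0.1953 to 4 decimal places.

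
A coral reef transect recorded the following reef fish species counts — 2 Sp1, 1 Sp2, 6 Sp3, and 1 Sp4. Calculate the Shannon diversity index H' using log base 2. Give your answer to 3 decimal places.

Total N = 2+1+6+1 = 10, so the proportions are 0.2, 0.1, 0.6, 0.1 (working shown to 5 dp, full precision carried).
Each pᵢ log₂ pᵢ term: 0.2×(-2.32193)=-0.46439, 0.1×(-3.32193)=-0.33219, 0.6×(-0.73697)=-0.44218, 0.1×(-3.32193)=-0.33219.
Sum = -1.57095, so H' = 1.571.

1.571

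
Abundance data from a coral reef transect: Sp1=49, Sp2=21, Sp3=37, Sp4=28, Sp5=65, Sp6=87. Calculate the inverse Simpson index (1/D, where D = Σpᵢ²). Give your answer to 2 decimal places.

Total N = 49+21+37+28+65+87 = 287, so the proportions are 0.170732, 0.073171, 0.12892, 0.097561, 0.226481, 0.303136 (working shown to 6 dp, full precision carried).
D = 0.170732² + 0.073171² + 0.12892² + 0.097561² + 0.226481² + 0.303136² = 0.029149 + 0.005354 + 0.016620 + 0.009518 + 0.051294 + 0.091891 = 0.203827.
So 1/D = 4.9061, i.e. 4.91 to 2 decimal places.

4.91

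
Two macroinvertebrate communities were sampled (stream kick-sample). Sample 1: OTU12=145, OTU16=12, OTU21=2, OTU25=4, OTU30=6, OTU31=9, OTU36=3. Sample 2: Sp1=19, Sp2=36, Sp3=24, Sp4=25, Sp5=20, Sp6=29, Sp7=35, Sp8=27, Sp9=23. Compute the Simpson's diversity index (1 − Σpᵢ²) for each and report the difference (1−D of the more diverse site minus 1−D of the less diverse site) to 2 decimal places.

0.53

Sample 1: N=181, proportions 0.8011, 0.0663, 0.011, 0.0221, 0.0331, 0.0497, 0.0166, giving 1−D = 0.3494 (working shown to 4 dp, full precision carried).
Sample 2: N=238, proportions 0.0798, 0.1513, 0.1008, 0.105, 0.084, 0.1218, 0.1471, 0.1134, 0.0966, giving 1−D = 0.8838.
Difference = |0.3494 − 0.8838| = 0.5344, i.e. 0.53 to 2 decimal places.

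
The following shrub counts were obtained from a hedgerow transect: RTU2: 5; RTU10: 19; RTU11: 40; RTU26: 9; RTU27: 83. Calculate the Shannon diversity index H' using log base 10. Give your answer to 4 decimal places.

Total N = 5+19+40+9+83 = 156, so the proportions are 0.032051, 0.121795, 0.25641, 0.057692, 0.532051 (working shown to 6 dp, full precision carried).
Each pᵢ log₁₀ pᵢ term: 0.032051×(-1.494155)=-0.047890, 0.121795×(-0.914371)=-0.111366, 0.25641×(-0.591065)=-0.151555, 0.057692×(-1.238882)=-0.071474, 0.532051×(-0.274047)=-0.145807.
Sum = -0.528091, so H' = 0.5281.

0.5281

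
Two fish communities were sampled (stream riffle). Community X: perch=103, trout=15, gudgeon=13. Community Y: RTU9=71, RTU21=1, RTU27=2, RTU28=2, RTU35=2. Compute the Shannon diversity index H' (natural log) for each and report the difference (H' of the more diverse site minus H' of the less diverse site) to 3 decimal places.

0.243

Community X: N=131, proportions 0.78626, 0.1145, 0.09924, giving H' = 0.66648 (working shown to 5 dp, full precision carried).
Community Y: N=78, proportions 0.91026, 0.01282, 0.02564, 0.02564, 0.02564, giving H' = 0.42326.
Difference = |0.66648 − 0.42326| = 0.24322, i.e. 0.243 to 3 decimal places.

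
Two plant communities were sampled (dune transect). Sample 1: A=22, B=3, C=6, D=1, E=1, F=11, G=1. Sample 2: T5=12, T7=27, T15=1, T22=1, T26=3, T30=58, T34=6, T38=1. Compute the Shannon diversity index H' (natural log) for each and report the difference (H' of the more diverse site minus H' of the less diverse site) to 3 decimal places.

Sample 1: N=45, proportions 0.48889, 0.06667, 0.13333, 0.02222, 0.02222, 0.24444, 0.02222, giving H' = 1.39719 (working shown to 5 dp, full precision carried).
Sample 2: N=109, proportions 0.11009, 0.24771, 0.00917, 0.00917, 0.02752, 0.53211, 0.05505, 0.00917, giving H' = 1.31191.
Difference = |1.39719 − 1.31191| = 0.08528, i.e. 0.085 to 3 decimal places.

0.085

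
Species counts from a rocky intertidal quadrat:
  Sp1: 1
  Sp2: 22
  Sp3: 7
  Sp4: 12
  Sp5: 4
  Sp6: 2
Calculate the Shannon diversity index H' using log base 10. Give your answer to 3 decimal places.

Total N = 1+22+7+12+4+2 = 48, so the proportions are 0.02083, 0.45833, 0.14583, 0.25, 0.08333, 0.04167 (working shown to 5 dp, full precision carried).
Each pᵢ log₁₀ pᵢ term: 0.02083×(-1.68124)=-0.03503, 0.45833×(-0.33882)=-0.15529, 0.14583×(-0.83614)=-0.12194, 0.25×(-0.60206)=-0.15051, 0.08333×(-1.07918)=-0.08993, 0.04167×(-1.38021)=-0.05751.
Sum = -0.61021, so H' = 0.610.

0.610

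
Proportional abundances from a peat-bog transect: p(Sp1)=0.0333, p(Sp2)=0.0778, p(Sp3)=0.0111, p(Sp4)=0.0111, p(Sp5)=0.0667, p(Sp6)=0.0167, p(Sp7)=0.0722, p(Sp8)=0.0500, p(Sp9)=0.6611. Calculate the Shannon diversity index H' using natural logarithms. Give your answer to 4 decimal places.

1.2740

Each pᵢ ln pᵢ term (working shown to 6 dp, full precision carried): 0.0333×(-3.402198)=-0.113293, 0.0778×(-2.553614)=-0.198671, 0.0111×(-4.500810)=-0.049959, 0.0111×(-4.500810)=-0.049959, 0.0667×(-2.707550)=-0.180594, 0.0167×(-4.092347)=-0.068342, 0.0722×(-2.628315)=-0.189764, 0.05×(-2.995732)=-0.149787, 0.6611×(-0.413850)=-0.273596.
Sum = -1.273965, so H' = 1.2740.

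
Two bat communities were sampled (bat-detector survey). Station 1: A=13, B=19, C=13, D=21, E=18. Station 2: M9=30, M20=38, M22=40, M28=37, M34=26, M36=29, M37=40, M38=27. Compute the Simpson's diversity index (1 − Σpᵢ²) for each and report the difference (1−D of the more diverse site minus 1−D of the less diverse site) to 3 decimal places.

Station 1: N=84, proportions 0.154762, 0.22619, 0.154762, 0.25, 0.214286, giving 1−D = 0.792517 (working shown to 6 dp, full precision carried).
Station 2: N=267, proportions 0.11236, 0.142322, 0.149813, 0.138577, 0.097378, 0.108614, 0.149813, 0.101124, giving 1−D = 0.871523.
Difference = |0.792517 − 0.871523| = 0.079006, i.e. 0.079 to 3 decimal places.

0.079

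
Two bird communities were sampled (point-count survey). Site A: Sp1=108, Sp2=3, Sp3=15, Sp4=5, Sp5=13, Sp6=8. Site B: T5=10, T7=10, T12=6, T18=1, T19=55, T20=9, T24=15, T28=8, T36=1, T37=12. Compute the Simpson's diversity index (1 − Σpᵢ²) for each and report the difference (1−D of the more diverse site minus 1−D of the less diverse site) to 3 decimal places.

Site A: N=152, proportions 0.71053, 0.01974, 0.09868, 0.03289, 0.08553, 0.05263, giving 1−D = 0.47386 (working shown to 5 dp, full precision carried).
Site B: N=127, proportions 0.07874, 0.07874, 0.04724, 0.00787, 0.43307, 0.07087, 0.11811, 0.06299, 0.00787, 0.09449, giving 1−D = 0.76583.
Difference = |0.47386 − 0.76583| = 0.29197, i.e. 0.292 to 3 decimal places.

0.292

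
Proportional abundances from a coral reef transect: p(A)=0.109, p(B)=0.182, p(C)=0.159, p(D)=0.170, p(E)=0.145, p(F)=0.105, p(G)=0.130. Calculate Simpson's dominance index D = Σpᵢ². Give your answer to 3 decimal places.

0.148

D = 0.109² + 0.182² + 0.159² + 0.17² + 0.145² + 0.105² + 0.13² = 0.01188 + 0.03312 + 0.02528 + 0.02890 + 0.02102 + 0.01102 + 0.01690 = 0.14814 (working shown to 5 dp, full precision carried).
To 3 decimal places, D = 0.148.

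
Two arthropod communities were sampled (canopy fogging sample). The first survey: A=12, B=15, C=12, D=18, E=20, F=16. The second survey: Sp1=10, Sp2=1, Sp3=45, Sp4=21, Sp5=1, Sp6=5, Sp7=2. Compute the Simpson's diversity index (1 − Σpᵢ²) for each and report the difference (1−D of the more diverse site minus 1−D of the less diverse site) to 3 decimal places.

The first survey: N=93, proportions 0.12903, 0.16129, 0.12903, 0.19355, 0.21505, 0.17204, giving 1−D = 0.82738 (working shown to 5 dp, full precision carried).
The second survey: N=85, proportions 0.11765, 0.01176, 0.52941, 0.24706, 0.01176, 0.05882, 0.02353, giving 1−D = 0.64055.
Difference = |0.82738 − 0.64055| = 0.18683, i.e. 0.187 to 3 decimal places.

0.187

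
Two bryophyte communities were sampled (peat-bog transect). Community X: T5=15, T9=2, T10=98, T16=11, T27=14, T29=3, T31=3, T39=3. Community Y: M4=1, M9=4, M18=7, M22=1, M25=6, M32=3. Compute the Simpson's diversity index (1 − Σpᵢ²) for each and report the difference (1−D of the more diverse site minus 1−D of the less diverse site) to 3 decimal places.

0.227

Community X: N=149, proportions 0.10067, 0.01342, 0.65772, 0.07383, 0.09396, 0.02013, 0.02013, 0.02013, giving 1−D = 0.54160 (working shown to 5 dp, full precision carried).
Community Y: N=22, proportions 0.04545, 0.18182, 0.31818, 0.04545, 0.27273, 0.13636, giving 1−D = 0.76860.
Difference = |0.54160 − 0.76860| = 0.22700, i.e. 0.227 to 3 decimal places.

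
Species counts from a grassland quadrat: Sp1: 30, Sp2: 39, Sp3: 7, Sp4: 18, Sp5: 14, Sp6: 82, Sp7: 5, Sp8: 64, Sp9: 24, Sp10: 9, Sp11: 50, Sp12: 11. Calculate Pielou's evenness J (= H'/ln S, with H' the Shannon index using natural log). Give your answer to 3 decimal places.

Total N = 30+39+7+18+14+82+5+64+24+9+50+11 = 353, so the proportions are 0.08499, 0.11048, 0.01983, 0.05099, 0.03966, 0.23229, 0.01416, 0.1813, 0.06799, 0.0255, 0.14164, 0.03116 (working shown to 5 dp, full precision carried).
H' = −Σ pᵢ ln pᵢ = −((-0.20951) + (-0.24338) + (-0.07774) + (-0.15176) + (-0.12800) + (-0.33909) + (-0.06030) + (-0.30959) + (-0.18278) + (-0.09355) + (-0.27683) + (-0.10809)) = 2.18062.
With S = 12 species, ln S = 2.48491, so J = 2.18062/2.48491 = 0.87755, i.e. 0.878 to 3 decimal places.

0.878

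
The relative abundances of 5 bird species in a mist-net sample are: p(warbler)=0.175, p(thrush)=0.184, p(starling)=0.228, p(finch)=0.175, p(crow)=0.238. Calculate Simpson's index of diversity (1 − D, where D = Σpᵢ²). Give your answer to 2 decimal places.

D = 0.175² + 0.184² + 0.228² + 0.175² + 0.238² = 0.0306 + 0.0339 + 0.0520 + 0.0306 + 0.0566 = 0.2037 (working shown to 4 dp, full precision carried).
So 1 − D = 0.7963, i.e. 0.80 to 2 decimal places.

0.80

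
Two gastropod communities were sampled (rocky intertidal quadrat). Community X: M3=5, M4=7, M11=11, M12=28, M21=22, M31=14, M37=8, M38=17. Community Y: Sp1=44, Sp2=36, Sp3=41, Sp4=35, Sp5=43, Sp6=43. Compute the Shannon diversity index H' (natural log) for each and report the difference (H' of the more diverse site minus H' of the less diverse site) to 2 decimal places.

Community X: N=112, proportions 0.0446, 0.0625, 0.0982, 0.25, 0.1964, 0.125, 0.0714, 0.1518, giving H' = 1.9408 (working shown to 4 dp, full precision carried).
Community Y: N=242, proportions 0.1818, 0.1488, 0.1694, 0.1446, 0.1777, 0.1777, giving H' = 1.7878.
Difference = |1.9408 − 1.7878| = 0.1530, i.e. 0.15 to 2 decimal places.

0.15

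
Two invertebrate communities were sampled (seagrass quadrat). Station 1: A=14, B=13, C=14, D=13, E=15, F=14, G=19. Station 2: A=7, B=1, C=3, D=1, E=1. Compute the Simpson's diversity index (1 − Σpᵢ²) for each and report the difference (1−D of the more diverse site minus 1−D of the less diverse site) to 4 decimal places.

Station 1: N=102, proportions 0.137255, 0.127451, 0.137255, 0.127451, 0.147059, 0.137255, 0.186275, giving 1−D = 0.854671 (working shown to 6 dp, full precision carried).
Station 2: N=13, proportions 0.538462, 0.076923, 0.230769, 0.076923, 0.076923, giving 1−D = 0.639053.
Difference = |0.854671 − 0.639053| = 0.215618, i.e. 0.2156 to 4 decimal places.

0.2156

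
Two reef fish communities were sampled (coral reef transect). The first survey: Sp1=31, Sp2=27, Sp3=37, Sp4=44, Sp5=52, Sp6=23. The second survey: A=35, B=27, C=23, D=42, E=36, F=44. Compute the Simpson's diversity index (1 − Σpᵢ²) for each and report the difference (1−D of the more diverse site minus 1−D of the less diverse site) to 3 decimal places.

0.005

The first survey: N=214, proportions 0.14486, 0.126168, 0.172897, 0.205607, 0.242991, 0.107477, giving 1−D = 0.820334 (working shown to 6 dp, full precision carried).
The second survey: N=207, proportions 0.169082, 0.130435, 0.111111, 0.202899, 0.173913, 0.21256, giving 1−D = 0.825457.
Difference = |0.820334 − 0.825457| = 0.005123, i.e. 0.005 to 3 decimal places.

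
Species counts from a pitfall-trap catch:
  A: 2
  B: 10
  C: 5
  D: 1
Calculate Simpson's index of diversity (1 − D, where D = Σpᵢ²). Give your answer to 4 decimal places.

Total N = 2+10+5+1 = 18, so the proportions are 0.111111, 0.555556, 0.277778, 0.055556 (working shown to 6 dp, full precision carried).
D = 0.111111² + 0.555556² + 0.277778² + 0.055556² = 0.012346 + 0.308642 + 0.077160 + 0.003086 = 0.401235.
So 1 − D = 0.598765, i.e. 0.5988 to 4 decimal places.

0.5988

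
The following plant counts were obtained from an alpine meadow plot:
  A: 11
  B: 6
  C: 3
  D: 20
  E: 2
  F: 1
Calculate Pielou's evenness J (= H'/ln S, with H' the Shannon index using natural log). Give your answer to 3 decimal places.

Total N = 11+6+3+20+2+1 = 43, so the proportions are 0.25581, 0.13953, 0.06977, 0.46512, 0.04651, 0.02326 (working shown to 5 dp, full precision carried).
H' = −Σ pᵢ ln pᵢ = −((-0.34875) + (-0.27481) + (-0.18576) + (-0.35603) + (-0.14270) + (-0.08747)) = 1.39552.
With S = 6 species, ln S = 1.79176, so J = 1.39552/1.79176 = 0.77886, i.e. 0.779 to 3 decimal places.

0.779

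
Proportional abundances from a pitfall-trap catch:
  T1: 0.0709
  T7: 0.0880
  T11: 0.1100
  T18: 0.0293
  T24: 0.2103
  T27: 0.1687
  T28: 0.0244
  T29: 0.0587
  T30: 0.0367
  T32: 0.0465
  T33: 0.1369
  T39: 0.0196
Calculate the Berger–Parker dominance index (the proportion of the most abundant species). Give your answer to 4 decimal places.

0.2103

The largest proportion is 0.2103, i.e. d = 0.2103 to 4 decimal places.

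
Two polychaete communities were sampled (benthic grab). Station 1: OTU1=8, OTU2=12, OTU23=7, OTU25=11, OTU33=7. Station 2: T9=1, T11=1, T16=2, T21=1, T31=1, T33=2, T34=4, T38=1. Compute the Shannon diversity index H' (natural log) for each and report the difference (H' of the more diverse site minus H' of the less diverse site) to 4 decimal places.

0.3423

Station 1: N=45, proportions 0.177778, 0.266667, 0.155556, 0.244444, 0.155556, giving H' = 1.582796 (working shown to 6 dp, full precision carried).
Station 2: N=13, proportions 0.076923, 0.076923, 0.153846, 0.076923, 0.076923, 0.153846, 0.307692, 0.076923, giving H' = 1.925121.
Difference = |1.582796 − 1.925121| = 0.342325, i.e. 0.3423 to 4 decimal places.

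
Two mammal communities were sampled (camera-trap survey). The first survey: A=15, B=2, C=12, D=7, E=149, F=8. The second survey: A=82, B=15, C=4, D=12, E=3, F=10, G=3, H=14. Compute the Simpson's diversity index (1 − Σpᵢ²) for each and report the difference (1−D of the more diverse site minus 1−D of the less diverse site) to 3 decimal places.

The first survey: N=193, proportions 0.07772, 0.01036, 0.06218, 0.03627, 0.77202, 0.04145, giving 1−D = 0.39094 (working shown to 5 dp, full precision carried).
The second survey: N=143, proportions 0.57343, 0.1049, 0.02797, 0.08392, 0.02098, 0.06993, 0.02098, 0.0979, giving 1−D = 0.63700.
Difference = |0.39094 − 0.63700| = 0.24606, i.e. 0.246 to 3 decimal places.

0.246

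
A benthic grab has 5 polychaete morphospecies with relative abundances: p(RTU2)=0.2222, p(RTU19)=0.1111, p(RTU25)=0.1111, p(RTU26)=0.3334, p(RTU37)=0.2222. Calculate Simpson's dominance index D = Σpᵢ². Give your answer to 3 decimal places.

0.235

D = 0.2222² + 0.1111² + 0.1111² + 0.3334² + 0.2222² = 0.04937 + 0.01234 + 0.01234 + 0.11116 + 0.04937 = 0.23459 (working shown to 5 dp, full precision carried).
To 3 decimal places, D = 0.235.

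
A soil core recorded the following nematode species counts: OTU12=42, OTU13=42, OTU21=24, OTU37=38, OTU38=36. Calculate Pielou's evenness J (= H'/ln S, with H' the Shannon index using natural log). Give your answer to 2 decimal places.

0.99

Total N = 42+42+24+38+36 = 182, so the proportions are 0.2308, 0.2308, 0.1319, 0.2088, 0.1978 (working shown to 4 dp, full precision carried).
H' = −Σ pᵢ ln pᵢ = −((-0.3384) + (-0.3384) + (-0.2672) + (-0.3271) + (-0.3205)) = 1.5915.
With S = 5 species, ln S = 1.6094, so J = 1.5915/1.6094 = 0.9889, i.e. 0.99 to 2 decimal places.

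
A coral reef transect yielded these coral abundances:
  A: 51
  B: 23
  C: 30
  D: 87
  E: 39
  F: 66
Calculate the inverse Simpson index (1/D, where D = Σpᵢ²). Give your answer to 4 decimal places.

5.0135

Total N = 51+23+30+87+39+66 = 296, so the proportions are 0.1722973, 0.0777027, 0.10135135, 0.29391892, 0.13175676, 0.22297297 (working shown to 8 dp, full precision carried).
D = 0.1722973² + 0.0777027² + 0.10135135² + 0.29391892² + 0.13175676² + 0.22297297² = 0.02968636 + 0.00603771 + 0.01027210 + 0.08638833 + 0.01735984 + 0.04971695 = 0.19946129.
So 1/D = 5.013504, i.e. 5.0135 to 4 decimal places.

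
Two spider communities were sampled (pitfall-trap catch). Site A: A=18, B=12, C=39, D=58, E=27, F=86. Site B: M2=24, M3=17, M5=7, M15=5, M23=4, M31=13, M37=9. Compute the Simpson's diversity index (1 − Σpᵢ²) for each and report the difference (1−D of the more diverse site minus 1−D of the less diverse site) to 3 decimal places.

Site A: N=240, proportions 0.075, 0.05, 0.1625, 0.241667, 0.1125, 0.358333, giving 1−D = 0.766007 (working shown to 6 dp, full precision carried).
Site B: N=79, proportions 0.303797, 0.21519, 0.088608, 0.063291, 0.050633, 0.164557, 0.113924, giving 1−D = 0.806922.
Difference = |0.766007 − 0.806922| = 0.040915, i.e. 0.041 to 3 decimal places.

0.041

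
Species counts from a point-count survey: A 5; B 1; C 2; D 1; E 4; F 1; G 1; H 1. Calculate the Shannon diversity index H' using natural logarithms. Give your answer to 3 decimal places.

1.836

Total N = 5+1+2+1+4+1+1+1 = 16, so the proportions are 0.3125, 0.0625, 0.125, 0.0625, 0.25, 0.0625, 0.0625, 0.0625 (working shown to 5 dp, full precision carried).
Each pᵢ ln pᵢ term: 0.3125×(-1.16315)=-0.36348, 0.0625×(-2.77259)=-0.17329, 0.125×(-2.07944)=-0.25993, 0.0625×(-2.77259)=-0.17329, 0.25×(-1.38629)=-0.34657, 0.0625×(-2.77259)=-0.17329, 0.0625×(-2.77259)=-0.17329, 0.0625×(-2.77259)=-0.17329.
Sum = -1.83642, so H' = 1.836.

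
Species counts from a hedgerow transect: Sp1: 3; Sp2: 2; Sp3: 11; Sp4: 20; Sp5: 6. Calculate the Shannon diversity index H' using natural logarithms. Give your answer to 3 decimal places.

1.316

Total N = 3+2+11+20+6 = 42, so the proportions are 0.07143, 0.04762, 0.2619, 0.47619, 0.14286 (working shown to 5 dp, full precision carried).
Each pᵢ ln pᵢ term: 0.07143×(-2.63906)=-0.18850, 0.04762×(-3.04452)=-0.14498, 0.2619×(-1.33977)=-0.35089, 0.47619×(-0.74194)=-0.35330, 0.14286×(-1.94591)=-0.27799.
Sum = -1.31567, so H' = 1.316.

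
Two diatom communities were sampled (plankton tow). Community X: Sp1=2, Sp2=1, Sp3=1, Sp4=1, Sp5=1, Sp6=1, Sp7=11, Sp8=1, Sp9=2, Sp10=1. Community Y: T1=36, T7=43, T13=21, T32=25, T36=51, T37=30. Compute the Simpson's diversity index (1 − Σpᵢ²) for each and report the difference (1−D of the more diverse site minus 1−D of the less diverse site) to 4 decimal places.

0.0993

Community X: N=22, proportions 0.0909091, 0.0454545, 0.0454545, 0.0454545, 0.0454545, 0.0454545, 0.5, 0.0454545, 0.0909091, 0.0454545, giving 1−D = 0.7190083 (working shown to 7 dp, full precision carried).
Community Y: N=206, proportions 0.1747573, 0.2087379, 0.1019417, 0.1213592, 0.2475728, 0.1456311, giving 1−D = 0.8182675.
Difference = |0.7190083 − 0.8182675| = 0.0992592, i.e. 0.0993 to 4 decimal places.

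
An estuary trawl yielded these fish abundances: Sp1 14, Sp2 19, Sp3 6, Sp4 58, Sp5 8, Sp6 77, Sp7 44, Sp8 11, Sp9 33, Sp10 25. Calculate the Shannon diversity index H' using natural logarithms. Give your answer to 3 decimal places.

2.029

Total N = 14+19+6+58+8+77+44+11+33+25 = 295, so the proportions are 0.04746, 0.06441, 0.02034, 0.19661, 0.02712, 0.26102, 0.14915, 0.03729, 0.11186, 0.08475 (working shown to 5 dp, full precision carried).
Each pᵢ ln pᵢ term: 0.04746×(-3.04792)=-0.14465, 0.06441×(-2.74254)=-0.17664, 0.02034×(-3.89522)=-0.07922, 0.19661×(-1.62653)=-0.31979, 0.02712×(-3.60753)=-0.09783, 0.26102×(-1.34317)=-0.35059, 0.14915×(-1.90279)=-0.28381, 0.03729×(-3.28908)=-0.12264, 0.11186×(-2.19047)=-0.24504, 0.08475×(-2.46810)=-0.20916.
Sum = -2.02937, so H' = 2.029.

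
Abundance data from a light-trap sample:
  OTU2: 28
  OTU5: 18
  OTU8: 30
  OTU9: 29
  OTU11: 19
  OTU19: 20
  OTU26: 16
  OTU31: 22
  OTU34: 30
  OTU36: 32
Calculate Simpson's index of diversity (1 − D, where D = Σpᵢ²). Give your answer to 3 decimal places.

Total N = 28+18+30+29+19+20+16+22+30+32 = 244, so the proportions are 0.11475, 0.07377, 0.12295, 0.11885, 0.07787, 0.08197, 0.06557, 0.09016, 0.12295, 0.13115 (working shown to 5 dp, full precision carried).
D = 0.11475² + 0.07377² + 0.12295² + 0.11885² + 0.07787² + 0.08197² + 0.06557² + 0.09016² + 0.12295² + 0.13115² = 0.01317 + 0.00544 + 0.01512 + 0.01413 + 0.00606 + 0.00672 + 0.00430 + 0.00813 + 0.01512 + 0.01720 = 0.10538.
So 1 − D = 0.89462, i.e. 0.895 to 3 decimal places.

0.895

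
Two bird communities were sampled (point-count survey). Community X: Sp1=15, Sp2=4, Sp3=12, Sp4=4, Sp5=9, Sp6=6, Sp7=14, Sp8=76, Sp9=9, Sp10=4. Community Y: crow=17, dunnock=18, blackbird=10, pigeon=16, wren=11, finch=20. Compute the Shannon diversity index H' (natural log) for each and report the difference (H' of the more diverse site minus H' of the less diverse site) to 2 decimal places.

Community X: N=153, proportions 0.09804, 0.02614, 0.07843, 0.02614, 0.05882, 0.03922, 0.0915, 0.49673, 0.05882, 0.02614, giving H' = 1.73986 (working shown to 5 dp, full precision carried).
Community Y: N=92, proportions 0.18478, 0.19565, 0.1087, 0.17391, 0.11957, 0.21739, giving H' = 1.76233.
Difference = |1.73986 − 1.76233| = 0.02247, i.e. 0.02 to 2 decimal places.

0.02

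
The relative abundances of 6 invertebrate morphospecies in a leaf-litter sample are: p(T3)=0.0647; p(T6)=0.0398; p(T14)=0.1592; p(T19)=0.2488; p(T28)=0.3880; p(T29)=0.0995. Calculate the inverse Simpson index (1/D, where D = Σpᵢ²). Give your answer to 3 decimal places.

3.945

D = 0.0647² + 0.0398² + 0.1592² + 0.2488² + 0.388² + 0.0995² = 0.0041861 + 0.0015840 + 0.0253446 + 0.0619014 + 0.1505440 + 0.0099003 = 0.2534605 (working shown to 7 dp, full precision carried).
So 1/D = 3.94539, i.e. 3.945 to 3 decimal places.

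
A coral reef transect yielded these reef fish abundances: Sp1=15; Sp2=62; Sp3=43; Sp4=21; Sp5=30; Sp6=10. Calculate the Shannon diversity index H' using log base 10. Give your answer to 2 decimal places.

Total N = 15+62+43+21+30+10 = 181, so the proportions are 0.0829, 0.3425, 0.2376, 0.116, 0.1657, 0.0552 (working shown to 4 dp, full precision carried).
Each pᵢ log₁₀ pᵢ term: 0.0829×(-1.0816)=-0.0896, 0.3425×(-0.4653)=-0.1594, 0.2376×(-0.6242)=-0.1483, 0.116×(-0.9355)=-0.1085, 0.1657×(-0.7806)=-0.1294, 0.0552×(-1.2577)=-0.0695.
Sum = -0.7047, so H' = 0.70.

0.70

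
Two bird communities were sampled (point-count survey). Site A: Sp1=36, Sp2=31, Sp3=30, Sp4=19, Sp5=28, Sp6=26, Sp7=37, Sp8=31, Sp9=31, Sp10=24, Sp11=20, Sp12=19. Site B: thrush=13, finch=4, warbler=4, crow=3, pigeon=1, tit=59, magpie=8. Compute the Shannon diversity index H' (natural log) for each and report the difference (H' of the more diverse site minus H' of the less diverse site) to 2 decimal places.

1.25

Site A: N=332, proportions 0.1084, 0.0934, 0.0904, 0.0572, 0.0843, 0.0783, 0.1114, 0.0934, 0.0934, 0.0723, 0.0602, 0.0572, giving H' = 2.4615 (working shown to 4 dp, full precision carried).
Site B: N=92, proportions 0.1413, 0.0435, 0.0435, 0.0326, 0.0109, 0.6413, 0.087, giving H' = 1.2072.
Difference = |2.4615 − 1.2072| = 1.2543, i.e. 1.25 to 2 decimal places.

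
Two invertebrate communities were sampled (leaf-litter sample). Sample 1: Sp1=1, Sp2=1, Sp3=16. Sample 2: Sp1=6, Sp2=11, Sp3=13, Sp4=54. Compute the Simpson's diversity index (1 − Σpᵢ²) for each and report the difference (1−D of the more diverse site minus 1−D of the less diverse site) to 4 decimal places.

0.3368

Sample 1: N=18, proportions 0.055556, 0.055556, 0.888889, giving 1−D = 0.203704 (working shown to 6 dp, full precision carried).
Sample 2: N=84, proportions 0.071429, 0.130952, 0.154762, 0.642857, giving 1−D = 0.540533.
Difference = |0.203704 − 0.540533| = 0.336829, i.e. 0.3368 to 4 decimal places.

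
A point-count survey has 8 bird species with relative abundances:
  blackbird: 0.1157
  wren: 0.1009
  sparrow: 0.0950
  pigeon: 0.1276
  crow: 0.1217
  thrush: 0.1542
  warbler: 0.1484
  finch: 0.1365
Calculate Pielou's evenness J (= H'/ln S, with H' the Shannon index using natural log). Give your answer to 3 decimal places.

H' = −Σ pᵢ ln pᵢ = −((-0.24954) + (-0.23143) + (-0.22362) + (-0.26271) + (-0.25632) + (-0.28828) + (-0.28312) + (-0.27183)) = 2.06685 (working shown to 5 dp, full precision carried).
With S = 8 species, ln S = 2.07944, so J = 2.06685/2.07944 = 0.99394, i.e. 0.994 to 3 decimal places.

0.994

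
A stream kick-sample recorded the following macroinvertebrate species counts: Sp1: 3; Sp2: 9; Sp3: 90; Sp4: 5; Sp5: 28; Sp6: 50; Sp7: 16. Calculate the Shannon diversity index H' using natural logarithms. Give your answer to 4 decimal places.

1.4756

Total N = 3+9+90+5+28+50+16 = 201, so the proportions are 0.014925, 0.044776, 0.447761, 0.024876, 0.139303, 0.248756, 0.079602 (working shown to 6 dp, full precision carried).
Each pᵢ ln pᵢ term: 0.014925×(-4.204693)=-0.062757, 0.044776×(-3.106080)=-0.139078, 0.447761×(-0.803495)=-0.359774, 0.024876×(-3.693867)=-0.091887, 0.139303×(-1.971100)=-0.274581, 0.248756×(-1.391282)=-0.346090, 0.079602×(-2.530716)=-0.201450.
Sum = -1.475617, so H' = 1.4756.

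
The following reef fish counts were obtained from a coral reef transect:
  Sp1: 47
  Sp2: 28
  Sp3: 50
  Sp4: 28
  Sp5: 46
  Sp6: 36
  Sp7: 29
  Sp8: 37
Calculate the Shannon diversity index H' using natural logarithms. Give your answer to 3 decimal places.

2.054

Total N = 47+28+50+28+46+36+29+37 = 301, so the proportions are 0.15615, 0.09302, 0.16611, 0.09302, 0.15282, 0.1196, 0.09635, 0.12292 (working shown to 5 dp, full precision carried).
Each pᵢ ln pᵢ term: 0.15615×(-1.85696)=-0.28996, 0.09302×(-2.37491)=-0.22092, 0.16611×(-1.79509)=-0.29819, 0.09302×(-2.37491)=-0.22092, 0.15282×(-1.87847)=-0.28707, 0.1196×(-2.12359)=-0.25398, 0.09635×(-2.33981)=-0.22543, 0.12292×(-2.09619)=-0.25767.
Sum = -2.05415, so H' = 2.054.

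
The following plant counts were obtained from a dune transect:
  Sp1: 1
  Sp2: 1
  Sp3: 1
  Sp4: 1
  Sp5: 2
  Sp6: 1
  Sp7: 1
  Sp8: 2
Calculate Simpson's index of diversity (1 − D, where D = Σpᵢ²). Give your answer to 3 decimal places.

Total N = 1+1+1+1+2+1+1+2 = 10, so the proportions are 0.1, 0.1, 0.1, 0.1, 0.2, 0.1, 0.1, 0.2 (working shown to 5 dp, full precision carried).
D = 0.1² + 0.1² + 0.1² + 0.1² + 0.2² + 0.1² + 0.1² + 0.2² = 0.01000 + 0.01000 + 0.01000 + 0.01000 + 0.04000 + 0.01000 + 0.01000 + 0.04000 = 0.14000.
So 1 − D = 0.86000, i.e. 0.860 to 3 decimal places.

0.860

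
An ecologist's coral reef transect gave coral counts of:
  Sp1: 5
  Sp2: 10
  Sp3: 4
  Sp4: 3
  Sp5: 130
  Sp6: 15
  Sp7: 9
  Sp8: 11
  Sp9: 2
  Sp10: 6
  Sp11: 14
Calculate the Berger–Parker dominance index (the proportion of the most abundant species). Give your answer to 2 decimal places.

Total N = 5+10+4+3+130+15+9+11+2+6+14 = 209, so the proportions are 0.0239, 0.0478, 0.0191, 0.0144, 0.622, 0.0718, 0.0431, 0.0526, 0.0096, 0.0287, 0.067 (working shown to 4 dp, full precision carried).
The largest proportion is 0.622, i.e. d = 0.62 to 2 decimal places.

0.62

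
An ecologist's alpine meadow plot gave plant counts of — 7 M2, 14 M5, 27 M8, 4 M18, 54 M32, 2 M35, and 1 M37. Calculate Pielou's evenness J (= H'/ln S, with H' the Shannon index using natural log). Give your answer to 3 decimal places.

Total N = 7+14+27+4+54+2+1 = 109, so the proportions are 0.06422, 0.12844, 0.24771, 0.0367, 0.49541, 0.01835, 0.00917 (working shown to 5 dp, full precision carried).
H' = −Σ pᵢ ln pᵢ = −((-0.17631) + (-0.26360) + (-0.34568) + (-0.12129) + (-0.34796) + (-0.07336) + (-0.04304)) = 1.37123.
With S = 7 species, ln S = 1.94591, so J = 1.37123/1.94591 = 0.70468, i.e. 0.705 to 3 decimal places.

0.705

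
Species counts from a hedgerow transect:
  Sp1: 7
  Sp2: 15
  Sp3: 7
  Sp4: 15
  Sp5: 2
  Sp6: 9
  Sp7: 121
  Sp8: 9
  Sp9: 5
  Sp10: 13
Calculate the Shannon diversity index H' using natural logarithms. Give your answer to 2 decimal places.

Total N = 7+15+7+15+2+9+121+9+5+13 = 203, so the proportions are 0.0345, 0.0739, 0.0345, 0.0739, 0.0099, 0.0443, 0.5961, 0.0443, 0.0246, 0.064 (working shown to 4 dp, full precision carried).
Each pᵢ ln pᵢ term: 0.0345×(-3.3673)=-0.1161, 0.0739×(-2.6052)=-0.1925, 0.0345×(-3.3673)=-0.1161, 0.0739×(-2.6052)=-0.1925, 0.0099×(-4.6201)=-0.0455, 0.0443×(-3.1160)=-0.1381, 0.5961×(-0.5174)=-0.3084, 0.0443×(-3.1160)=-0.1381, 0.0246×(-3.7038)=-0.0912, 0.064×(-2.7483)=-0.1760.
Sum = -1.5147, so H' = 1.51.

1.51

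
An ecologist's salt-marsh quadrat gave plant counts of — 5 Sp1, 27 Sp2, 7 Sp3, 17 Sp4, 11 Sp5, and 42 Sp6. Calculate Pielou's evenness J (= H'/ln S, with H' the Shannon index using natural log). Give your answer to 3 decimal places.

0.866

Total N = 5+27+7+17+11+42 = 109, so the proportions are 0.04587, 0.24771, 0.06422, 0.15596, 0.10092, 0.38532 (working shown to 5 dp, full precision carried).
H' = −Σ pᵢ ln pᵢ = −((-0.14137) + (-0.34568) + (-0.17631) + (-0.28980) + (-0.23145) + (-0.36747)) = 1.55208.
With S = 6 species, ln S = 1.79176, so J = 1.55208/1.79176 = 0.86623, i.e. 0.866 to 3 decimal places.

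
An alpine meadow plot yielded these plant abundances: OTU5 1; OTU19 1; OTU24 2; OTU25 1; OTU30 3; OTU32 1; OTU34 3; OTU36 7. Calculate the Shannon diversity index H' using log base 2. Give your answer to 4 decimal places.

2.6079

Total N = 1+1+2+1+3+1+3+7 = 19, so the proportions are 0.052632, 0.052632, 0.105263, 0.052632, 0.157895, 0.052632, 0.157895, 0.368421 (working shown to 6 dp, full precision carried).
Each pᵢ log₂ pᵢ term: 0.052632×(-4.247928)=-0.223575, 0.052632×(-4.247928)=-0.223575, 0.105263×(-3.247928)=-0.341887, 0.052632×(-4.247928)=-0.223575, 0.157895×(-2.662965)=-0.420468, 0.052632×(-4.247928)=-0.223575, 0.157895×(-2.662965)=-0.420468, 0.368421×(-1.440573)=-0.530737.
Sum = -2.607861, so H' = 2.6079.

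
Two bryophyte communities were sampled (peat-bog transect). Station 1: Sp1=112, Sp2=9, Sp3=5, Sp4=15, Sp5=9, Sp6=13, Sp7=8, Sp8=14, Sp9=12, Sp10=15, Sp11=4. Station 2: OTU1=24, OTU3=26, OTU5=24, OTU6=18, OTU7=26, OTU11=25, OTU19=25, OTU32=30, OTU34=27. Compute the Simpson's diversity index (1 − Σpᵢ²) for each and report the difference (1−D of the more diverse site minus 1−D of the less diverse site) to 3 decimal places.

0.182

Station 1: N=216, proportions 0.51852, 0.04167, 0.02315, 0.06944, 0.04167, 0.06019, 0.03704, 0.06481, 0.05556, 0.06944, 0.01852, giving 1−D = 0.70486 (working shown to 5 dp, full precision carried).
Station 2: N=225, proportions 0.10667, 0.11556, 0.10667, 0.08, 0.11556, 0.11111, 0.11111, 0.13333, 0.12, giving 1−D = 0.88727.
Difference = |0.70486 − 0.88727| = 0.18241, i.e. 0.182 to 3 decimal places.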